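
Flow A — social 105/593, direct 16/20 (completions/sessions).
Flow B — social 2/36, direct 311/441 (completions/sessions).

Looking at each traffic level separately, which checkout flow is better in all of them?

Flow A

Social: Flow A 105/593 = 17.7%, Flow B 2/36 = 5.6% → Flow A
Direct: Flow A 16/20 = 80.0%, Flow B 311/441 = 70.5% → Flow A
Flow A has the higher rate in both groups.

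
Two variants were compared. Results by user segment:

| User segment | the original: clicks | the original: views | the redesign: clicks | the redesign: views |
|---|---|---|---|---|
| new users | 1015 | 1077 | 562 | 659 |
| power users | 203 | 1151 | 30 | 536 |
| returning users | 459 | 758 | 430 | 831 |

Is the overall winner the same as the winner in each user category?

Yes

New users: the original 1015/1077 = 94.2%, the redesign 562/659 = 85.3% → the original
Power users: the original 203/1151 = 17.6%, the redesign 30/536 = 5.6% → the original
Returning users: the original 459/758 = 60.6%, the redesign 430/831 = 51.7% → the original
Overall: the original 1677/2986 = 56.2%, the redesign 1022/2026 = 50.4% → the original
The original wins overall and in every user group — no reversal.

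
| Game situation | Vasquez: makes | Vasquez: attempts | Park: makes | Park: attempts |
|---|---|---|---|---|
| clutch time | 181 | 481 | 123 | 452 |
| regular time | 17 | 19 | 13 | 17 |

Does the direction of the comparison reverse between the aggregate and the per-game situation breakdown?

Clutch time: Vasquez 181/481 = 37.6%, Park 123/452 = 27.2% → Vasquez
Regular time: Vasquez 17/19 = 89.5%, Park 13/17 = 76.5% → Vasquez
Overall: Vasquez 198/500 = 39.6%, Park 136/469 = 29.0% → Vasquez
Vasquez wins overall and in every game group — no reversal.

No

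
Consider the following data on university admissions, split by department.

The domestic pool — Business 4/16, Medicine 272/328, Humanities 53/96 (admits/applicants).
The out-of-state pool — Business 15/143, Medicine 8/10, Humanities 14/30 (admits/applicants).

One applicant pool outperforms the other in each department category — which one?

Business: the domestic pool 4/16 = 25.0%, the out-of-state pool 15/143 = 10.5% → the domestic pool
Medicine: the domestic pool 272/328 = 82.9%, the out-of-state pool 8/10 = 80.0% → the domestic pool
Humanities: the domestic pool 53/96 = 55.2%, the out-of-state pool 14/30 = 46.7% → the domestic pool
The domestic pool has the higher rate in all 3 groups.

the domestic pool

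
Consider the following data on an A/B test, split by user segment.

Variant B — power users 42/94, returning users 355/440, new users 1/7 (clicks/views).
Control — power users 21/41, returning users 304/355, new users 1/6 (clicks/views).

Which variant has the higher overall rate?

Power users: Variant B 42/94 = 44.7%, Control 21/41 = 51.2% → Control
Returning users: Variant B 355/440 = 80.7%, Control 304/355 = 85.6% → Control
New users: Variant B 1/7 = 14.3%, Control 1/6 = 16.7% → Control
Overall: Variant B 398/541 = 73.6%, Control 326/402 = 81.1% → Control

Control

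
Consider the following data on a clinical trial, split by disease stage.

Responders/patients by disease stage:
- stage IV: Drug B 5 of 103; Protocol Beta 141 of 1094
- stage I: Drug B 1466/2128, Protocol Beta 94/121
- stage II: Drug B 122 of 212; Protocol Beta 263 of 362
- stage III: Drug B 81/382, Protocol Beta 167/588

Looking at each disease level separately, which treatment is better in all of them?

Protocol Beta

Stage IV: Drug B 5/103 = 4.9%, Protocol Beta 141/1094 = 12.9% → Protocol Beta
Stage I: Drug B 1466/2128 = 68.9%, Protocol Beta 94/121 = 77.7% → Protocol Beta
Stage II: Drug B 122/212 = 57.5%, Protocol Beta 263/362 = 72.7% → Protocol Beta
Stage III: Drug B 81/382 = 21.2%, Protocol Beta 167/588 = 28.4% → Protocol Beta
Protocol Beta has the higher rate in all 4 groups.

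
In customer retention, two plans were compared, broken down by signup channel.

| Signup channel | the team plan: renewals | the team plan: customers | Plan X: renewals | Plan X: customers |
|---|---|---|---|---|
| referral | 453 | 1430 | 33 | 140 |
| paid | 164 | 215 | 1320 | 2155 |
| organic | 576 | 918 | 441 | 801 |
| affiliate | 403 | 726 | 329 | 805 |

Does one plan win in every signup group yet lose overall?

Yes

Referral: the team plan 453/1430 = 31.7%, Plan X 33/140 = 23.6% → the team plan
Paid: the team plan 164/215 = 76.3%, Plan X 1320/2155 = 61.3% → the team plan
Organic: the team plan 576/918 = 62.7%, Plan X 441/801 = 55.1% → the team plan
Affiliate: the team plan 403/726 = 55.5%, Plan X 329/805 = 40.9% → the team plan
Overall: the team plan 1596/3289 = 48.5%, Plan X 2123/3901 = 54.4% → Plan X
The team plan wins each signup group but Plan X wins overall — the comparison reverses. The team plan's customers skew toward referral, which has a lower base rate.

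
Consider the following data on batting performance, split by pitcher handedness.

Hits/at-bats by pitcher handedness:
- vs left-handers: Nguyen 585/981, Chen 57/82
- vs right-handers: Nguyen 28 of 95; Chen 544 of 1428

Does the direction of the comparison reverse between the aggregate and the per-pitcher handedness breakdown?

Vs left-handers: Nguyen 585/981 = 59.6%, Chen 57/82 = 69.5% → Chen
Vs right-handers: Nguyen 28/95 = 29.5%, Chen 544/1428 = 38.1% → Chen
Overall: Nguyen 613/1076 = 57.0%, Chen 601/1510 = 39.8% → Nguyen
Chen wins each pitcher group but Nguyen wins overall — the comparison reverses. Chen's at-bats skew toward vs right-handers, which has a lower base rate.

Yes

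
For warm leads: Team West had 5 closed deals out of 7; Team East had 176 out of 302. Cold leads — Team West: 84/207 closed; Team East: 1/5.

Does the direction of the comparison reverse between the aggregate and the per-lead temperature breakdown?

Warm: Team West 5/7 = 71.4%, Team East 176/302 = 58.3% → Team West
Cold: Team West 84/207 = 40.6%, Team East 1/5 = 20.0% → Team West
Overall: Team West 89/214 = 41.6%, Team East 177/307 = 57.7% → Team East
Team West wins each lead group but Team East wins overall — the comparison reverses. Team West's leads skew toward cold, which has a lower base rate.

Yes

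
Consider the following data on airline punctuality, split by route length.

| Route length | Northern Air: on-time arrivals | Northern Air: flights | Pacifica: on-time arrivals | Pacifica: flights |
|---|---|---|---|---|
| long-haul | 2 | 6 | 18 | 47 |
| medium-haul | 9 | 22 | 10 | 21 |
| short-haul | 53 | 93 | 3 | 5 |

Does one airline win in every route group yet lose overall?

Long-haul: Northern Air 2/6 = 33.3%, Pacifica 18/47 = 38.3% → Pacifica
Medium-haul: Northern Air 9/22 = 40.9%, Pacifica 10/21 = 47.6% → Pacifica
Short-haul: Northern Air 53/93 = 57.0%, Pacifica 3/5 = 60.0% → Pacifica
Overall: Northern Air 64/121 = 52.9%, Pacifica 31/73 = 42.5% → Northern Air
Pacifica wins each route group but Northern Air wins overall — the comparison reverses. Pacifica's flights skew toward long-haul, which has a lower base rate.

Yes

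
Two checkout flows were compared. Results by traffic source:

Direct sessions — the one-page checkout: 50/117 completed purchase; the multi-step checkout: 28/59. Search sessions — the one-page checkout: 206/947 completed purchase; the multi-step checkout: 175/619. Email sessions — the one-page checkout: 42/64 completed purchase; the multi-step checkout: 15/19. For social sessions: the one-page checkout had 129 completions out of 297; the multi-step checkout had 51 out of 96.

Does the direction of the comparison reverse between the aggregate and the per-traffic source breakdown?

No

Direct: the one-page checkout 50/117 = 42.7%, the multi-step checkout 28/59 = 47.5% → the multi-step checkout
Search: the one-page checkout 206/947 = 21.8%, the multi-step checkout 175/619 = 28.3% → the multi-step checkout
Email: the one-page checkout 42/64 = 65.6%, the multi-step checkout 15/19 = 78.9% → the multi-step checkout
Social: the one-page checkout 129/297 = 43.4%, the multi-step checkout 51/96 = 53.1% → the multi-step checkout
Overall: the one-page checkout 427/1425 = 30.0%, the multi-step checkout 269/793 = 33.9% → the multi-step checkout
The multi-step checkout wins overall and in every traffic group — no reversal.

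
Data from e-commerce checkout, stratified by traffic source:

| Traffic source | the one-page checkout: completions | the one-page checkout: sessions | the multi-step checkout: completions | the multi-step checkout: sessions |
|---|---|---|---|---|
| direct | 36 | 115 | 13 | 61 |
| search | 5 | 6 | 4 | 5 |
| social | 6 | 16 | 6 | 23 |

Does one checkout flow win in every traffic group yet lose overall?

No

Direct: the one-page checkout 36/115 = 31.3%, the multi-step checkout 13/61 = 21.3% → the one-page checkout
Search: the one-page checkout 5/6 = 83.3%, the multi-step checkout 4/5 = 80.0% → the one-page checkout
Social: the one-page checkout 6/16 = 37.5%, the multi-step checkout 6/23 = 26.1% → the one-page checkout
Overall: the one-page checkout 47/137 = 34.3%, the multi-step checkout 23/89 = 25.8% → the one-page checkout
The one-page checkout wins overall and in every traffic group — no reversal.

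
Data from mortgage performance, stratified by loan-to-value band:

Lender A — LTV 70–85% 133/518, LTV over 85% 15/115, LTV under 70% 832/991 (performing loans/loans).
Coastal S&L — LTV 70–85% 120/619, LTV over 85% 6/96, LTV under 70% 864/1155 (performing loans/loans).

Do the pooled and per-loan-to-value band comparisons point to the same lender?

Yes

LTV 70–85%: Lender A 133/518 = 25.7%, Coastal S&L 120/619 = 19.4% → Lender A
LTV over 85%: Lender A 15/115 = 13.0%, Coastal S&L 6/96 = 6.2% → Lender A
LTV under 70%: Lender A 832/991 = 84.0%, Coastal S&L 864/1155 = 74.8% → Lender A
Overall: Lender A 980/1624 = 60.3%, Coastal S&L 990/1870 = 52.9% → Lender A
Lender A wins overall and in every loan-to-value group — no reversal.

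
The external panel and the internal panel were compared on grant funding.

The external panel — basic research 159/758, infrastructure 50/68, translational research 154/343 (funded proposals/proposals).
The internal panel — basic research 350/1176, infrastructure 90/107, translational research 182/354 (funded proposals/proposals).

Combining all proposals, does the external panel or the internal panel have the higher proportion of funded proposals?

the internal panel

Basic research: the external panel 159/758 = 21.0%, the internal panel 350/1176 = 29.8% → the internal panel
Infrastructure: the external panel 50/68 = 73.5%, the internal panel 90/107 = 84.1% → the internal panel
Translational research: the external panel 154/343 = 44.9%, the internal panel 182/354 = 51.4% → the internal panel
Overall: the external panel 363/1169 = 31.1%, the internal panel 622/1637 = 38.0% → the internal panel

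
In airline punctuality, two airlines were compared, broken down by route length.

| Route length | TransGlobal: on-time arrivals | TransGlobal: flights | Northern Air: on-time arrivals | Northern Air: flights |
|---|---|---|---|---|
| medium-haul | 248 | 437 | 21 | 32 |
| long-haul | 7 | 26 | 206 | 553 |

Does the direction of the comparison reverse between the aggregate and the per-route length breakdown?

Yes

Medium-haul: TransGlobal 248/437 = 56.8%, Northern Air 21/32 = 65.6% → Northern Air
Long-haul: TransGlobal 7/26 = 26.9%, Northern Air 206/553 = 37.3% → Northern Air
Overall: TransGlobal 255/463 = 55.1%, Northern Air 227/585 = 38.8% → TransGlobal
Northern Air wins each route group but TransGlobal wins overall — the comparison reverses. Northern Air's flights skew toward long-haul, which has a lower base rate.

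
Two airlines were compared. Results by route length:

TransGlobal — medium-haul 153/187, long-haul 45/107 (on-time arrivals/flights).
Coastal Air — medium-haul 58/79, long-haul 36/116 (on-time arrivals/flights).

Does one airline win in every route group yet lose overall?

Medium-haul: TransGlobal 153/187 = 81.8%, Coastal Air 58/79 = 73.4% → TransGlobal
Long-haul: TransGlobal 45/107 = 42.1%, Coastal Air 36/116 = 31.0% → TransGlobal
Overall: TransGlobal 198/294 = 67.3%, Coastal Air 94/195 = 48.2% → TransGlobal
TransGlobal wins overall and in every route group — no reversal.

No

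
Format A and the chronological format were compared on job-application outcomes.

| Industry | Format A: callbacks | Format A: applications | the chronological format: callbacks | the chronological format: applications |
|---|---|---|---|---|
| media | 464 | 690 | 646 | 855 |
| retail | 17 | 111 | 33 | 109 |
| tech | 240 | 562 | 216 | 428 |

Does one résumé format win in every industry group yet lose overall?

Media: Format A 464/690 = 67.2%, the chronological format 646/855 = 75.6% → the chronological format
Retail: Format A 17/111 = 15.3%, the chronological format 33/109 = 30.3% → the chronological format
Tech: Format A 240/562 = 42.7%, the chronological format 216/428 = 50.5% → the chronological format
Overall: Format A 721/1363 = 52.9%, the chronological format 895/1392 = 64.3% → the chronological format
The chronological format wins overall and in every industry group — no reversal.

No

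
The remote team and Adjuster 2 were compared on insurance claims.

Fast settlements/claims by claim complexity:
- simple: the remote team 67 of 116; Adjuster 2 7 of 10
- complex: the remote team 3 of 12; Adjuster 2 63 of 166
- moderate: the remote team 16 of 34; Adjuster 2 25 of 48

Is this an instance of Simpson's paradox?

Simple: the remote team 67/116 = 57.8%, Adjuster 2 7/10 = 70.0% → Adjuster 2
Complex: the remote team 3/12 = 25.0%, Adjuster 2 63/166 = 38.0% → Adjuster 2
Moderate: the remote team 16/34 = 47.1%, Adjuster 2 25/48 = 52.1% → Adjuster 2
Overall: the remote team 86/162 = 53.1%, Adjuster 2 95/224 = 42.4% → the remote team
Adjuster 2 wins each claim group but the remote team wins overall — the comparison reverses. Adjuster 2's claims skew toward complex, which has a lower base rate.

Yes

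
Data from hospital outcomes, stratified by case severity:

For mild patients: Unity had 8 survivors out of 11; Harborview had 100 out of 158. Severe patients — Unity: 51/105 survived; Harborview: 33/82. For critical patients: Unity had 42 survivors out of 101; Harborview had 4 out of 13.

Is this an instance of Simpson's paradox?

Yes

Mild: Unity 8/11 = 72.7%, Harborview 100/158 = 63.3% → Unity
Severe: Unity 51/105 = 48.6%, Harborview 33/82 = 40.2% → Unity
Critical: Unity 42/101 = 41.6%, Harborview 4/13 = 30.8% → Unity
Overall: Unity 101/217 = 46.5%, Harborview 137/253 = 54.2% → Harborview
Unity wins each case group but Harborview wins overall — the comparison reverses. Unity's patients skew toward critical, which has a lower base rate.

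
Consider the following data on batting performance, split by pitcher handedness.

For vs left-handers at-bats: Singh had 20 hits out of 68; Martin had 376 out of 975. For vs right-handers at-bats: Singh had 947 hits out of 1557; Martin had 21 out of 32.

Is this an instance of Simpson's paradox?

Vs left-handers: Singh 20/68 = 29.4%, Martin 376/975 = 38.6% → Martin
Vs right-handers: Singh 947/1557 = 60.8%, Martin 21/32 = 65.6% → Martin
Overall: Singh 967/1625 = 59.5%, Martin 397/1007 = 39.4% → Singh
Martin wins each pitcher group but Singh wins overall — the comparison reverses. Martin's at-bats skew toward vs left-handers, which has a lower base rate.

Yes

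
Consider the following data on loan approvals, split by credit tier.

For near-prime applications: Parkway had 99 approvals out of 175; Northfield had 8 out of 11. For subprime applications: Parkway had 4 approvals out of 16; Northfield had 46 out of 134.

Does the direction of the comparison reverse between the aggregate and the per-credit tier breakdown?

Near-prime: Parkway 99/175 = 56.6%, Northfield 8/11 = 72.7% → Northfield
Subprime: Parkway 4/16 = 25.0%, Northfield 46/134 = 34.3% → Northfield
Overall: Parkway 103/191 = 53.9%, Northfield 54/145 = 37.2% → Parkway
Northfield wins each credit group but Parkway wins overall — the comparison reverses. Northfield's applications skew toward subprime, which has a lower base rate.

Yes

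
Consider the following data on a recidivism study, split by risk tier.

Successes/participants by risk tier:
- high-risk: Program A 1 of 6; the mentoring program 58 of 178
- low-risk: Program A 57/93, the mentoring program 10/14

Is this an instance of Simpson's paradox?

High-risk: Program A 1/6 = 16.7%, the mentoring program 58/178 = 32.6% → the mentoring program
Low-risk: Program A 57/93 = 61.3%, the mentoring program 10/14 = 71.4% → the mentoring program
Overall: Program A 58/99 = 58.6%, the mentoring program 68/192 = 35.4% → Program A
The mentoring program wins each risk group but Program A wins overall — the comparison reverses. The mentoring program's participants skew toward high-risk, which has a lower base rate.

Yes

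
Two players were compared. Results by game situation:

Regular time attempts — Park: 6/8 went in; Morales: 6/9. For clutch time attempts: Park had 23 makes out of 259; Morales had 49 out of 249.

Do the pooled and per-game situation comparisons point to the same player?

No

Regular time: Park 6/8 = 75.0%, Morales 6/9 = 66.7% → Park
Clutch time: Park 23/259 = 8.9%, Morales 49/249 = 19.7% → Morales
Overall: Park 29/267 = 10.9%, Morales 55/258 = 21.3% → Morales
Neither sweeps: Park wins 1 of 2 groups, Morales wins 1. Morales wins overall but not every group — no Simpson reversal.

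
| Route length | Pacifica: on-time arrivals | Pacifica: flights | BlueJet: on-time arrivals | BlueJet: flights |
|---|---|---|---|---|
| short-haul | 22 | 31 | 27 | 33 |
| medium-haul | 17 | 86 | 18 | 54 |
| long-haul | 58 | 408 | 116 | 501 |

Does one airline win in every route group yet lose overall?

No

Short-haul: Pacifica 22/31 = 71.0%, BlueJet 27/33 = 81.8% → BlueJet
Medium-haul: Pacifica 17/86 = 19.8%, BlueJet 18/54 = 33.3% → BlueJet
Long-haul: Pacifica 58/408 = 14.2%, BlueJet 116/501 = 23.2% → BlueJet
Overall: Pacifica 97/525 = 18.5%, BlueJet 161/588 = 27.4% → BlueJet
BlueJet wins overall and in every route group — no reversal.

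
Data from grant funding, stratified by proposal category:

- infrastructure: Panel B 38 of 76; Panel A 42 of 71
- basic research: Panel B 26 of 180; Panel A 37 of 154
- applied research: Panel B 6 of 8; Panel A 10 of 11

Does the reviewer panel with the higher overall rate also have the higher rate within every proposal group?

Yes

Infrastructure: Panel B 38/76 = 50.0%, Panel A 42/71 = 59.2% → Panel A
Basic research: Panel B 26/180 = 14.4%, Panel A 37/154 = 24.0% → Panel A
Applied research: Panel B 6/8 = 75.0%, Panel A 10/11 = 90.9% → Panel A
Overall: Panel B 70/264 = 26.5%, Panel A 89/236 = 37.7% → Panel A
Panel A wins overall and in every proposal group — no reversal.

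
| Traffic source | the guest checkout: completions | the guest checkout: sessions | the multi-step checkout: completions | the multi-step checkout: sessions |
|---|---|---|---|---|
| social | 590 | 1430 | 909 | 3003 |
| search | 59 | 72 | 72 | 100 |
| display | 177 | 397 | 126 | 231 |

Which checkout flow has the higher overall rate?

the guest checkout

Social: the guest checkout 590/1430 = 41.3%, the multi-step checkout 909/3003 = 30.3% → the guest checkout
Search: the guest checkout 59/72 = 81.9%, the multi-step checkout 72/100 = 72.0% → the guest checkout
Display: the guest checkout 177/397 = 44.6%, the multi-step checkout 126/231 = 54.5% → the multi-step checkout
Overall: the guest checkout 826/1899 = 43.5%, the multi-step checkout 1107/3334 = 33.2% → the guest checkout
(Neither sweeps every traffic group, but the guest checkout has the higher pooled rate.)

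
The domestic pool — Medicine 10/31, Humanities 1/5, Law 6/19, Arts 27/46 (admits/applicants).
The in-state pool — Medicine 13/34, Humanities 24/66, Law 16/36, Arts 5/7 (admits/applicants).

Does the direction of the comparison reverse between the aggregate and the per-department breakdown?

Medicine: the domestic pool 10/31 = 32.3%, the in-state pool 13/34 = 38.2% → the in-state pool
Humanities: the domestic pool 1/5 = 20.0%, the in-state pool 24/66 = 36.4% → the in-state pool
Law: the domestic pool 6/19 = 31.6%, the in-state pool 16/36 = 44.4% → the in-state pool
Arts: the domestic pool 27/46 = 58.7%, the in-state pool 5/7 = 71.4% → the in-state pool
Overall: the domestic pool 44/101 = 43.6%, the in-state pool 58/143 = 40.6% → the domestic pool
The in-state pool wins each department group but the domestic pool wins overall — the comparison reverses. The in-state pool's applicants skew toward Humanities, which has a lower base rate.

Yes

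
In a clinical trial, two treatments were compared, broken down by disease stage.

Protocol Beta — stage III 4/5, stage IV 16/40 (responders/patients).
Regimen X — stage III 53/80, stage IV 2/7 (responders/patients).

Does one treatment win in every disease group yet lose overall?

Stage III: Protocol Beta 4/5 = 80.0%, Regimen X 53/80 = 66.2% → Protocol Beta
Stage IV: Protocol Beta 16/40 = 40.0%, Regimen X 2/7 = 28.6% → Protocol Beta
Overall: Protocol Beta 20/45 = 44.4%, Regimen X 55/87 = 63.2% → Regimen X
Protocol Beta wins each disease group but Regimen X wins overall — the comparison reverses. Protocol Beta's patients skew toward stage IV, which has a lower base rate.

Yes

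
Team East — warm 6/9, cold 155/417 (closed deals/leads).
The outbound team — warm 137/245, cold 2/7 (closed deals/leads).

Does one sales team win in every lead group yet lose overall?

Yes

Warm: Team East 6/9 = 66.7%, the outbound team 137/245 = 55.9% → Team East
Cold: Team East 155/417 = 37.2%, the outbound team 2/7 = 28.6% → Team East
Overall: Team East 161/426 = 37.8%, the outbound team 139/252 = 55.2% → the outbound team
Team East wins each lead group but the outbound team wins overall — the comparison reverses. Team East's leads skew toward cold, which has a lower base rate.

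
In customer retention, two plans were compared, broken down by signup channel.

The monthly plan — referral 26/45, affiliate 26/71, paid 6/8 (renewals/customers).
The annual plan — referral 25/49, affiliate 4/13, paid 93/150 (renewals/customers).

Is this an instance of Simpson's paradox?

Referral: the monthly plan 26/45 = 57.8%, the annual plan 25/49 = 51.0% → the monthly plan
Affiliate: the monthly plan 26/71 = 36.6%, the annual plan 4/13 = 30.8% → the monthly plan
Paid: the monthly plan 6/8 = 75.0%, the annual plan 93/150 = 62.0% → the monthly plan
Overall: the monthly plan 58/124 = 46.8%, the annual plan 122/212 = 57.5% → the annual plan
The monthly plan wins each signup group but the annual plan wins overall — the comparison reverses. The monthly plan's customers skew toward affiliate, which has a lower base rate.

Yes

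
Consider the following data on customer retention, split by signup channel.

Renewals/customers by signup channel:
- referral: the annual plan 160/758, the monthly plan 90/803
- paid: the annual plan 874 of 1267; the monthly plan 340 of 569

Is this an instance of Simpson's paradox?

Referral: the annual plan 160/758 = 21.1%, the monthly plan 90/803 = 11.2% → the annual plan
Paid: the annual plan 874/1267 = 69.0%, the monthly plan 340/569 = 59.8% → the annual plan
Overall: the annual plan 1034/2025 = 51.1%, the monthly plan 430/1372 = 31.3% → the annual plan
The annual plan wins overall and in every signup group — no reversal.

No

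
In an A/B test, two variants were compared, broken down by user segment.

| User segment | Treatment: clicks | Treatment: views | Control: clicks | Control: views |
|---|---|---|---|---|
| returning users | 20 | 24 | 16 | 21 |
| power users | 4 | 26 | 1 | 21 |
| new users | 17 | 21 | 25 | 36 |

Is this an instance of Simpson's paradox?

No

Returning users: Treatment 20/24 = 83.3%, Control 16/21 = 76.2% → Treatment
Power users: Treatment 4/26 = 15.4%, Control 1/21 = 4.8% → Treatment
New users: Treatment 17/21 = 81.0%, Control 25/36 = 69.4% → Treatment
Overall: Treatment 41/71 = 57.7%, Control 42/78 = 53.8% → Treatment
Treatment wins overall and in every user group — no reversal.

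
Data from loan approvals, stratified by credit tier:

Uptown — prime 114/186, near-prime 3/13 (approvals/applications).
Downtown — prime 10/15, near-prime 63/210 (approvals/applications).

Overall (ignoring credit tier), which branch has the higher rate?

Prime: Uptown 114/186 = 61.3%, Downtown 10/15 = 66.7% → Downtown
Near-prime: Uptown 3/13 = 23.1%, Downtown 63/210 = 30.0% → Downtown
Overall: Uptown 117/199 = 58.8%, Downtown 73/225 = 32.4% → Uptown
(Downtown wins every credit group but Uptown wins overall — Downtown's applications skew toward the low-rate near-prime group.)

Uptown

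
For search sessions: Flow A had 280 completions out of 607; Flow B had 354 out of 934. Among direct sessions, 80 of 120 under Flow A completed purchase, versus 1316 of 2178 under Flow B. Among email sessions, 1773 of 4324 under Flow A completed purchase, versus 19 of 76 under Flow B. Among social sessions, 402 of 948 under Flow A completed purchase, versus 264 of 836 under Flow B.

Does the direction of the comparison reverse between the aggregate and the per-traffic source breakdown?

Search: Flow A 280/607 = 46.1%, Flow B 354/934 = 37.9% → Flow A
Direct: Flow A 80/120 = 66.7%, Flow B 1316/2178 = 60.4% → Flow A
Email: Flow A 1773/4324 = 41.0%, Flow B 19/76 = 25.0% → Flow A
Social: Flow A 402/948 = 42.4%, Flow B 264/836 = 31.6% → Flow A
Overall: Flow A 2535/5999 = 42.3%, Flow B 1953/4024 = 48.5% → Flow B
Flow A wins each traffic group but Flow B wins overall — the comparison reverses. Flow A's sessions skew toward email, which has a lower base rate.

Yes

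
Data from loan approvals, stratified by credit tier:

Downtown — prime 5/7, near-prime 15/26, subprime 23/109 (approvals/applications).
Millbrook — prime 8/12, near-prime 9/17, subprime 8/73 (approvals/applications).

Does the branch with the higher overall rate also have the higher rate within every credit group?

Prime: Downtown 5/7 = 71.4%, Millbrook 8/12 = 66.7% → Downtown
Near-prime: Downtown 15/26 = 57.7%, Millbrook 9/17 = 52.9% → Downtown
Subprime: Downtown 23/109 = 21.1%, Millbrook 8/73 = 11.0% → Downtown
Overall: Downtown 43/142 = 30.3%, Millbrook 25/102 = 24.5% → Downtown
Downtown wins overall and in every credit group — no reversal.

Yes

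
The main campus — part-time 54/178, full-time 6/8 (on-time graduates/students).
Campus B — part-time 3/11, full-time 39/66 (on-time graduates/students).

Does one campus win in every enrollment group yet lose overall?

Yes

Part-time: the main campus 54/178 = 30.3%, Campus B 3/11 = 27.3% → the main campus
Full-time: the main campus 6/8 = 75.0%, Campus B 39/66 = 59.1% → the main campus
Overall: the main campus 60/186 = 32.3%, Campus B 42/77 = 54.5% → Campus B
The main campus wins each enrollment group but Campus B wins overall — the comparison reverses. The main campus's students skew toward part-time, which has a lower base rate.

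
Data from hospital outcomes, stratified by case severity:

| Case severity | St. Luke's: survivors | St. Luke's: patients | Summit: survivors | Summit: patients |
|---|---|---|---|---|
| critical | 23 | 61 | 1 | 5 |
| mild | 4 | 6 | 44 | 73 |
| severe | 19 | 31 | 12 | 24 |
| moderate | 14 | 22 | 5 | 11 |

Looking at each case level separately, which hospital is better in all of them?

Critical: St. Luke's 23/61 = 37.7%, Summit 1/5 = 20.0% → St. Luke's
Mild: St. Luke's 4/6 = 66.7%, Summit 44/73 = 60.3% → St. Luke's
Severe: St. Luke's 19/31 = 61.3%, Summit 12/24 = 50.0% → St. Luke's
Moderate: St. Luke's 14/22 = 63.6%, Summit 5/11 = 45.5% → St. Luke's
St. Luke's has the higher rate in all 4 groups.

St. Luke's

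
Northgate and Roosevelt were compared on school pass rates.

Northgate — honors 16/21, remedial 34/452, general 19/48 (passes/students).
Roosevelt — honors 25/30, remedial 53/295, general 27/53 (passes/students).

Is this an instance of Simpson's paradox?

Honors: Northgate 16/21 = 76.2%, Roosevelt 25/30 = 83.3% → Roosevelt
Remedial: Northgate 34/452 = 7.5%, Roosevelt 53/295 = 18.0% → Roosevelt
General: Northgate 19/48 = 39.6%, Roosevelt 27/53 = 50.9% → Roosevelt
Overall: Northgate 69/521 = 13.2%, Roosevelt 105/378 = 27.8% → Roosevelt
Roosevelt wins overall and in every student group — no reversal.

No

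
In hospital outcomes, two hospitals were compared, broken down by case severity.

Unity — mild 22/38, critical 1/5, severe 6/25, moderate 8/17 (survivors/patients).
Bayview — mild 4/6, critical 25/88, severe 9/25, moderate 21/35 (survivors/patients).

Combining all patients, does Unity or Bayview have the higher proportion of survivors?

Mild: Unity 22/38 = 57.9%, Bayview 4/6 = 66.7% → Bayview
Critical: Unity 1/5 = 20.0%, Bayview 25/88 = 28.4% → Bayview
Severe: Unity 6/25 = 24.0%, Bayview 9/25 = 36.0% → Bayview
Moderate: Unity 8/17 = 47.1%, Bayview 21/35 = 60.0% → Bayview
Overall: Unity 37/85 = 43.5%, Bayview 59/154 = 38.3% → Unity
(Bayview wins every case group but Unity wins overall — Bayview's patients skew toward the low-rate critical group.)

Unity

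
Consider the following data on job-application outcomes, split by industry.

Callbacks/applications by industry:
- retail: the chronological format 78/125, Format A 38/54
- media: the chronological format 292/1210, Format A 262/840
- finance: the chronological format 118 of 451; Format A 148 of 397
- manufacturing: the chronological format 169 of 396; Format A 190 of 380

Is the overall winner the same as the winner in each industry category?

Yes

Retail: the chronological format 78/125 = 62.4%, Format A 38/54 = 70.4% → Format A
Media: the chronological format 292/1210 = 24.1%, Format A 262/840 = 31.2% → Format A
Finance: the chronological format 118/451 = 26.2%, Format A 148/397 = 37.3% → Format A
Manufacturing: the chronological format 169/396 = 42.7%, Format A 190/380 = 50.0% → Format A
Overall: the chronological format 657/2182 = 30.1%, Format A 638/1671 = 38.2% → Format A
Format A wins overall and in every industry group — no reversal.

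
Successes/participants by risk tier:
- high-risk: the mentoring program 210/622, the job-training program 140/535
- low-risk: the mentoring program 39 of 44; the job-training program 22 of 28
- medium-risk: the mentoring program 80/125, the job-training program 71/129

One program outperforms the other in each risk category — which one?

High-risk: the mentoring program 210/622 = 33.8%, the job-training program 140/535 = 26.2% → the mentoring program
Low-risk: the mentoring program 39/44 = 88.6%, the job-training program 22/28 = 78.6% → the mentoring program
Medium-risk: the mentoring program 80/125 = 64.0%, the job-training program 71/129 = 55.0% → the mentoring program
The mentoring program has the higher rate in all 3 groups.

the mentoring program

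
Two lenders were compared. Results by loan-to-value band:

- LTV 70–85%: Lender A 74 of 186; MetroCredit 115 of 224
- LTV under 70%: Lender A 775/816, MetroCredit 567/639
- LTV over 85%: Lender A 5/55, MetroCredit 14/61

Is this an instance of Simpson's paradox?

No

LTV 70–85%: Lender A 74/186 = 39.8%, MetroCredit 115/224 = 51.3% → MetroCredit
LTV under 70%: Lender A 775/816 = 95.0%, MetroCredit 567/639 = 88.7% → Lender A
LTV over 85%: Lender A 5/55 = 9.1%, MetroCredit 14/61 = 23.0% → MetroCredit
Overall: Lender A 854/1057 = 80.8%, MetroCredit 696/924 = 75.3% → Lender A
Neither sweeps: Lender A wins 1 of 3 groups, MetroCredit wins 2. Lender A wins overall but not every group — no Simpson reversal.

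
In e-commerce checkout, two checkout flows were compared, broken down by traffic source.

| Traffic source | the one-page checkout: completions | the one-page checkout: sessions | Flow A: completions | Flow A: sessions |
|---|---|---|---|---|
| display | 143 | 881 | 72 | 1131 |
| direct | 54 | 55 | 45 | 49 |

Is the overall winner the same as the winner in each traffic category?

Display: the one-page checkout 143/881 = 16.2%, Flow A 72/1131 = 6.4% → the one-page checkout
Direct: the one-page checkout 54/55 = 98.2%, Flow A 45/49 = 91.8% → the one-page checkout
Overall: the one-page checkout 197/936 = 21.0%, Flow A 117/1180 = 9.9% → the one-page checkout
The one-page checkout wins overall and in every traffic group — no reversal.

Yes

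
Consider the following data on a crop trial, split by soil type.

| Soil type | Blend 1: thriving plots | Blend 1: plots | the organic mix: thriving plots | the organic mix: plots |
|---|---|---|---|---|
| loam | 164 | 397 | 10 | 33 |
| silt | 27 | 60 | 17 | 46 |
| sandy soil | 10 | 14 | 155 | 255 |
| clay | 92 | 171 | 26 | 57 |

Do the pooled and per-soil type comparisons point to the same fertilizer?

No

Loam: Blend 1 164/397 = 41.3%, the organic mix 10/33 = 30.3% → Blend 1
Silt: Blend 1 27/60 = 45.0%, the organic mix 17/46 = 37.0% → Blend 1
Sandy soil: Blend 1 10/14 = 71.4%, the organic mix 155/255 = 60.8% → Blend 1
Clay: Blend 1 92/171 = 53.8%, the organic mix 26/57 = 45.6% → Blend 1
Overall: Blend 1 293/642 = 45.6%, the organic mix 208/391 = 53.2% → the organic mix
Blend 1 wins each soil group but the organic mix wins overall — the comparison reverses. Blend 1's plots skew toward loam, which has a lower base rate.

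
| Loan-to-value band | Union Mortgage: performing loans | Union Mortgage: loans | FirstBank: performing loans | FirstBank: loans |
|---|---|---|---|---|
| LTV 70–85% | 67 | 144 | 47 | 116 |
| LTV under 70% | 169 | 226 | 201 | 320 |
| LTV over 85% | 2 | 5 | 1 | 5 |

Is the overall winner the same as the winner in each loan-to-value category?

Yes

LTV 70–85%: Union Mortgage 67/144 = 46.5%, FirstBank 47/116 = 40.5% → Union Mortgage
LTV under 70%: Union Mortgage 169/226 = 74.8%, FirstBank 201/320 = 62.8% → Union Mortgage
LTV over 85%: Union Mortgage 2/5 = 40.0%, FirstBank 1/5 = 20.0% → Union Mortgage
Overall: Union Mortgage 238/375 = 63.5%, FirstBank 249/441 = 56.5% → Union Mortgage
Union Mortgage wins overall and in every loan-to-value group — no reversal.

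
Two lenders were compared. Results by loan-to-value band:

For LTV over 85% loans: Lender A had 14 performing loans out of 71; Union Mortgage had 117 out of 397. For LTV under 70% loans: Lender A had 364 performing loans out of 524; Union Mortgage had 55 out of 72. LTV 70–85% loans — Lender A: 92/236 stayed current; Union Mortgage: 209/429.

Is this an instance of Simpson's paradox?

LTV over 85%: Lender A 14/71 = 19.7%, Union Mortgage 117/397 = 29.5% → Union Mortgage
LTV under 70%: Lender A 364/524 = 69.5%, Union Mortgage 55/72 = 76.4% → Union Mortgage
LTV 70–85%: Lender A 92/236 = 39.0%, Union Mortgage 209/429 = 48.7% → Union Mortgage
Overall: Lender A 470/831 = 56.6%, Union Mortgage 381/898 = 42.4% → Lender A
Union Mortgage wins each loan-to-value group but Lender A wins overall — the comparison reverses. Union Mortgage's loans skew toward LTV over 85%, which has a lower base rate.

Yes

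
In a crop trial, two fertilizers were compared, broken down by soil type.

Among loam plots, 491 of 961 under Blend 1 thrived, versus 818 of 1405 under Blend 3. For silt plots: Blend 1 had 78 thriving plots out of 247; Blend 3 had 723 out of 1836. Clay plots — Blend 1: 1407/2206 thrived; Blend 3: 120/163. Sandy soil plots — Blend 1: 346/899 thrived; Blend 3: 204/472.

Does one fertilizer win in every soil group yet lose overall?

Yes

Loam: Blend 1 491/961 = 51.1%, Blend 3 818/1405 = 58.2% → Blend 3
Silt: Blend 1 78/247 = 31.6%, Blend 3 723/1836 = 39.4% → Blend 3
Clay: Blend 1 1407/2206 = 63.8%, Blend 3 120/163 = 73.6% → Blend 3
Sandy soil: Blend 1 346/899 = 38.5%, Blend 3 204/472 = 43.2% → Blend 3
Overall: Blend 1 2322/4313 = 53.8%, Blend 3 1865/3876 = 48.1% → Blend 1
Blend 3 wins each soil group but Blend 1 wins overall — the comparison reverses. Blend 3's plots skew toward silt, which has a lower base rate.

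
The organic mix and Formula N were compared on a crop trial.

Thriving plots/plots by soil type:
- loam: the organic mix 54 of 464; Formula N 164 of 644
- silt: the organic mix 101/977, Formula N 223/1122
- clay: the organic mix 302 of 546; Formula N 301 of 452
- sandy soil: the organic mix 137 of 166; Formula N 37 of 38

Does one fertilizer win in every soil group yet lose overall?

Loam: the organic mix 54/464 = 11.6%, Formula N 164/644 = 25.5% → Formula N
Silt: the organic mix 101/977 = 10.3%, Formula N 223/1122 = 19.9% → Formula N
Clay: the organic mix 302/546 = 55.3%, Formula N 301/452 = 66.6% → Formula N
Sandy soil: the organic mix 137/166 = 82.5%, Formula N 37/38 = 97.4% → Formula N
Overall: the organic mix 594/2153 = 27.6%, Formula N 725/2256 = 32.1% → Formula N
Formula N wins overall and in every soil group — no reversal.

No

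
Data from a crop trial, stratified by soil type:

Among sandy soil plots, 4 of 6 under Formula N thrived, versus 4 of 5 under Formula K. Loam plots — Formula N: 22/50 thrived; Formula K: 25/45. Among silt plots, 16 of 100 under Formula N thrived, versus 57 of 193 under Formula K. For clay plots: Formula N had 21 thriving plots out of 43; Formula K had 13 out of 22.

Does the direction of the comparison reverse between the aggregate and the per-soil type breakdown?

Sandy soil: Formula N 4/6 = 66.7%, Formula K 4/5 = 80.0% → Formula K
Loam: Formula N 22/50 = 44.0%, Formula K 25/45 = 55.6% → Formula K
Silt: Formula N 16/100 = 16.0%, Formula K 57/193 = 29.5% → Formula K
Clay: Formula N 21/43 = 48.8%, Formula K 13/22 = 59.1% → Formula K
Overall: Formula N 63/199 = 31.7%, Formula K 99/265 = 37.4% → Formula K
Formula K wins overall and in every soil group — no reversal.

No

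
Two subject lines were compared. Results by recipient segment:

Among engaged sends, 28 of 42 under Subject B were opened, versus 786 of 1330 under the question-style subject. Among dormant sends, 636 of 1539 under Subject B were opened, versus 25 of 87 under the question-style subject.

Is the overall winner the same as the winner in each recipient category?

Engaged: Subject B 28/42 = 66.7%, the question-style subject 786/1330 = 59.1% → Subject B
Dormant: Subject B 636/1539 = 41.3%, the question-style subject 25/87 = 28.7% → Subject B
Overall: Subject B 664/1581 = 42.0%, the question-style subject 811/1417 = 57.2% → the question-style subject
Subject B wins each recipient group but the question-style subject wins overall — the comparison reverses. Subject B's sends skew toward dormant, which has a lower base rate.

No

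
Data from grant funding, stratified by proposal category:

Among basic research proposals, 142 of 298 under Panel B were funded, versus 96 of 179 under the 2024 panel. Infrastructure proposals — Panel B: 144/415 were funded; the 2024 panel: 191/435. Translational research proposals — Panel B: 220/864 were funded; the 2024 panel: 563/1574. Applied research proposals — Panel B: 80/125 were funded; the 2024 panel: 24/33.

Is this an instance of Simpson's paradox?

No

Basic research: Panel B 142/298 = 47.7%, the 2024 panel 96/179 = 53.6% → the 2024 panel
Infrastructure: Panel B 144/415 = 34.7%, the 2024 panel 191/435 = 43.9% → the 2024 panel
Translational research: Panel B 220/864 = 25.5%, the 2024 panel 563/1574 = 35.8% → the 2024 panel
Applied research: Panel B 80/125 = 64.0%, the 2024 panel 24/33 = 72.7% → the 2024 panel
Overall: Panel B 586/1702 = 34.4%, the 2024 panel 874/2221 = 39.4% → the 2024 panel
The 2024 panel wins overall and in every proposal group — no reversal.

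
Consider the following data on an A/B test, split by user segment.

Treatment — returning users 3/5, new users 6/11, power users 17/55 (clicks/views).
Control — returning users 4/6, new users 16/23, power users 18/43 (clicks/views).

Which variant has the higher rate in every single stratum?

Control

Returning users: Treatment 3/5 = 60.0%, Control 4/6 = 66.7% → Control
New users: Treatment 6/11 = 54.5%, Control 16/23 = 69.6% → Control
Power users: Treatment 17/55 = 30.9%, Control 18/43 = 41.9% → Control
Control has the higher rate in all 3 groups.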